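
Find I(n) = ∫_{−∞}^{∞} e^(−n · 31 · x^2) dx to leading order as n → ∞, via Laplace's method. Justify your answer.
I(n) = sqrt(π/(31n))

Here φ(x) = 31 · x^2 has its unique minimum at x* = 0 with φ(x*) = 0 and φ''(x*) = 62. Laplace's method gives
  I(n) ~ e^(−n φ(x*)) · sqrt(2π / (n · φ''(x*))) = sqrt(2π / (62n)) = sqrt(π/(31n)).
This is exact: substituting u = (x − 0)·sqrt(31n) gives I(n) = (1/sqrt(31n)) ∫_{−∞}^{∞} e^(−u^2) du = sqrt(π/(31n)).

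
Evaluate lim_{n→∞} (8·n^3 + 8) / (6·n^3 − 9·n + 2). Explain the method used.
lim = 8/6 = 4/3

For large n the leading n^3 terms dominate both numerator and denominator. Dividing top and bottom by n^3, every other term tends to 0, leaving 8/6 = 4/3.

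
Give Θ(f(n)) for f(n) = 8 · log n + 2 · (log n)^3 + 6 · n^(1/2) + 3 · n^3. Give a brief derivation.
f(n) ∈ Θ(n^3)

Compare the terms by growth order. For large n, n^a · (log n)^b dominates n^a' · (log n)^b' iff a > a', or (a = a' and b > b'). Ranking the 4 terms shows the dominant one is 3 · n^3. Hence f(n) ∈ Θ(n^3).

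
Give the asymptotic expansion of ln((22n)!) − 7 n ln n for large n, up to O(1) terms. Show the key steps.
ln((22n)!) − 7 n ln n = 15 n ln n + 22(ln 22 − 1) n + (1/2) ln(2π·22n) + O(1/n)

Stirling: ln((22n)!) = 22n ln(22n) − 22n + (1/2) ln(2π·22n) + O(1/n).
Expand 22n ln(22n) = 22n (ln n + ln 22) = 22n ln n + 22n ln 22.
Subtract 7n ln n: leading term is (22 − 7) n ln n = 15 n ln n. The next term is 22n ln 22 − 22n = 22(ln 22 − 1) n. Then the (1/2) ln(2π·22n) correction.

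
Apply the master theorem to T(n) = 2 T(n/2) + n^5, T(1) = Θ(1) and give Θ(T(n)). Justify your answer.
T(n) = Θ(n^5)

log_2 2 ≈ 1.000. f(n) = n^5 dominates n^(log_2 2) since 5 > 1.000, and the regularity condition a·f(n/b) = 2·(n/2)^5 = (2/32)·n^5 ≤ c·f(n) holds with c = 2/32 ≈ 0.0625 < 1. So this is Case 3: T(n) = Θ(f(n)) = Θ(n^5).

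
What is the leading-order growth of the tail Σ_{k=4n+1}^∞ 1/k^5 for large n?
Σ_{k>4n} 1/k^5 ~ 1/(4 · (4n)^4)

Compare to the integral: ∫_{4n}^∞ x^(−5) dx = [−x^(−4)/4]_{4n}^∞ = 1/((5−1)·(4n)^4). Euler-Maclaurin then gives
  Σ_{k>4n} 1/k^5 = ∫_{4n}^∞ dx/x^5 − 1/(2·(4n)^5) + O(1/(4n)^6).
(Equivalently this is ζ(5) − Σ_{k≤4n} 1/k^5.)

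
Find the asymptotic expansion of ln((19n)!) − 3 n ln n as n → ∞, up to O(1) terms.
ln((19n)!) − 3 n ln n = 16 n ln n + 19(ln 19 − 1) n + (1/2) ln(2π·19n) + O(1/n)

Stirling: ln((19n)!) = 19n ln(19n) − 19n + (1/2) ln(2π·19n) + O(1/n).
Expand 19n ln(19n) = 19n (ln n + ln 19) = 19n ln n + 19n ln 19.
Subtract 3n ln n: leading term is (19 − 3) n ln n = 16 n ln n. The next term is 19n ln 19 − 19n = 19(ln 19 − 1) n. Then the (1/2) ln(2π·19n) correction.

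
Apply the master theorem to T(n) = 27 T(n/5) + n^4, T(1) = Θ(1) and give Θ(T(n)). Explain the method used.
T(n) = Θ(n^4)

log_5 27 ≈ 2.048. f(n) = n^4 dominates n^(log_5 27) since 4 > 2.048, and the regularity condition a·f(n/b) = 27·(n/5)^4 = (27/625)·n^4 ≤ c·f(n) holds with c = 27/625 ≈ 0.0432 < 1. So this is Case 3: T(n) = Θ(f(n)) = Θ(n^4).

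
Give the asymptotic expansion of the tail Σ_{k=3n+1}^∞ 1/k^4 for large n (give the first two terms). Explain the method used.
Σ_{k>3n} 1/k^4 = 1/(3 · (3n)^3) − 1/(2 · (3n)^4) + O(1/(3n)^5)

Compare to the integral: ∫_{3n}^∞ x^(−4) dx = [−x^(−3)/3]_{3n}^∞ = 1/((4−1)·(3n)^3). The Euler-Maclaurin correction adds −f(3n)/2 = −1/(2·(3n)^4). Euler-Maclaurin then gives
  Σ_{k>3n} 1/k^4 = ∫_{3n}^∞ dx/x^4 − 1/(2·(3n)^4) + O(1/(3n)^5).
(Equivalently this is ζ(4) − Σ_{k≤3n} 1/k^4.)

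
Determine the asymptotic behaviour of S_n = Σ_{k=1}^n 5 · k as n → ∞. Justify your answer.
S_n ~ 5 · n^2 / 2

By integral comparison (Euler-Maclaurin), Σ_{k=1}^n 5 · k = 5 · ∫_0^n x^1 dx + O(n) = 5 · n^2/2 + O(n). (Equivalently, Faulhaber's formula gives the same leading term.)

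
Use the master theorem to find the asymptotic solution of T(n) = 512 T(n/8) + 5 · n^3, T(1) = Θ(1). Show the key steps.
T(n) = Θ(n^3 log n)

log_8 512 = 3, and f(n) = 5 · n^3 = Θ(n^(log_8 512)). This is Case 2 of the master theorem: T(n) = Θ(f(n) · log n) = Θ(n^3 log n).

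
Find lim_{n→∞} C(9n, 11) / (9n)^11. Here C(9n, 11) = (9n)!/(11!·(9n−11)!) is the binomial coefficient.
lim = 1/11! = 1/39916800

With N = 9n → ∞: C(N, 11) / N^11 = [N(N−1)…(N−10)] / (11! · N^11) = (1/11!) · 1 · (1 − 1/(9n)) · … · (1 − 10/(9n)). Each factor → 1 as N → ∞, so the limit is 1/11! = 1/39916800.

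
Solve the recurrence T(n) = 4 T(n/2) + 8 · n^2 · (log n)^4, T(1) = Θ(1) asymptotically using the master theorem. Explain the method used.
T(n) = Θ(n^2 · (log n)^5)

Here log_2 4 = 2 and f(n) = 8 · n^2 · (log n)^4 = Θ(n^(log_2 4) · (log n)^4). This is the extended Case 2 of the master theorem (f matches the critical exponent up to log factors), giving T(n) = Θ(n^(log_2 4) · (log n)^(4+1)) = Θ(n^2 · (log n)^5).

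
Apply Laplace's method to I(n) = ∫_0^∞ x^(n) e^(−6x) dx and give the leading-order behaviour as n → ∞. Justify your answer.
I(n) ~ (sqrt(2π·n) / 6) · (n/(6e))^(n)

Write the integrand as exp(n ln x − 6x) and set f(x) = n ln x − 6x. Then f'(x) = n/x − 6 = 0 at x* = n/6, and f''(x*) = −n/x*^2 = −6^2/(n). Laplace's method (interior maximum) gives
  I(n) ~ e^(f(x*)) · sqrt(2π / |f''(x*)|)
        = exp(n ln(n/6) − n) · sqrt(2π · n / 6^2)
        = (n/6)^(n) e^(−n) · sqrt(2π·n) / 6
        = (sqrt(2π·n) / 6) · (n/(6e))^(n).
This matches Γ(n+1)/6^(n+1) with Stirling applied to Γ.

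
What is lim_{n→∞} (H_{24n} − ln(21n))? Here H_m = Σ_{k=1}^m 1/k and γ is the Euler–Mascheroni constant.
lim = ln(8/7) + γ

By Euler-Maclaurin, H_m = ln m + γ + O(1/m). So
  H_{24n} − ln(21n) = ln(24n) + γ − ln(21n) + O(1/n)
                       = ln(24/21) + γ + O(1/n).
Hence the limit is ln(24/21) + γ (= ln(8/7)).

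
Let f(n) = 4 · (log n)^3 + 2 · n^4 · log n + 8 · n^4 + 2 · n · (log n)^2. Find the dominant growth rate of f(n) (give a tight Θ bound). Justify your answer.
f(n) ∈ Θ(n^4 · log n)

Compare the terms by growth order. For large n, n^a · (log n)^b dominates n^a' · (log n)^b' iff a > a', or (a = a' and b > b'). Ranking the 4 terms shows the dominant one is 2 · n^4 · log n. Hence f(n) ∈ Θ(n^4 · log n).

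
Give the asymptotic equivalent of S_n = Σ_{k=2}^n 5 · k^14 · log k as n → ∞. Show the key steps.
S_n ~ n^15 log n / 3 − n^15 / 45

By integral comparison, S_n = ∫_1^n 5 · x^14 · log x dx + O(n^14 · log n). For the integral, ∫ x^14 log x dx = n^15 log n / 15 − n^15/225 (integration by parts). Hence S_n ~ n^15 log n / 3 − n^15 / 45.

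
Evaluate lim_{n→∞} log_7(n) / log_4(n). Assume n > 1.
lim = ln(4) / ln(7) = log_7(4)

Change of base: log_7(n) = ln n / ln 7 and log_4(n) = ln n / ln 4. The ratio is (ln n / ln 7) · (ln 4 / ln n) = ln 4 / ln 7, a constant independent of n. So the limit is ln 4 / ln 7 = log_7(4).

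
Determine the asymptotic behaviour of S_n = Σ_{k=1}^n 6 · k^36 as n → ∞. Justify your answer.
S_n ~ 6 · n^37 / 37

By integral comparison (Euler-Maclaurin), Σ_{k=1}^n 6 · k^36 = 6 · ∫_0^n x^36 dx + O(n^36) = 6 · n^37/37 + O(n^36). (Equivalently, Faulhaber's formula gives the same leading term.)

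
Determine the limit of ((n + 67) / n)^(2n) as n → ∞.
lim = e^134

Rewrite as (1 + 67/n)^(2n). By the standard limit (1 + x/n)^n → e^x, we have (1 + 67/n)^n → e^67, and raising to the 2nd power gives e^134.
More precisely, ln[(1 + 67/n)^(2n)] = 2n · ln(1 + 67/n) = 2n · (67/n + O(1/n^2)) = 134 + O(1/n) → 134.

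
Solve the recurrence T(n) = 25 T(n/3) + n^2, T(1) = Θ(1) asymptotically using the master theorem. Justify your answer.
T(n) = Θ(n^(log_3 25))

Master theorem: compare f(n) = n^2 to n^(log_3 25) where log_3 25 ≈ 2.930. Since 2 < log_3 25, we have f(n) = O(n^(log_3 25 − ε)) for some ε > 0 — Case 1. Hence T(n) = Θ(n^(log_3 25)).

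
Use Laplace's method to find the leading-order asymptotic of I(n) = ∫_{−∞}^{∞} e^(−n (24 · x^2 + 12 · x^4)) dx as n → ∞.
I(n) ~ sqrt(π/(24n))

φ(x) = 24 · x^2 + 12 · x^4 has its unique global minimum at x* = 0 (since φ'(x) = 48x + 48x^3 = 0 only at x = 0 for real x with both coefficients positive, and φ → ∞ as |x| → ∞). At x* = 0, φ(0) = 0 and φ''(0) = 48. Laplace's method then gives
  I(n) ~ sqrt(2π / (n · φ''(0))) · e^(−n φ(0)) = sqrt(2π / (48n)) = sqrt(π/(24n)).
The 12 · x^4 term contributes only at subleading order (an O(1/n) relative correction).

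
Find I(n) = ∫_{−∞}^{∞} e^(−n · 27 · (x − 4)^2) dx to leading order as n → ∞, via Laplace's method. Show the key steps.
I(n) = sqrt(π/(27n))

Here φ(x) = 27 · (x − 4)^2 has its unique minimum at x* = 4 with φ(x*) = 0 and φ''(x*) = 54. Laplace's method gives
  I(n) ~ e^(−n φ(x*)) · sqrt(2π / (n · φ''(x*))) = sqrt(2π / (54n)) = sqrt(π/(27n)).
This is exact: substituting u = (x − 4)·sqrt(27n) gives I(n) = (1/sqrt(27n)) ∫_{−∞}^{∞} e^(−u^2) du = sqrt(π/(27n)).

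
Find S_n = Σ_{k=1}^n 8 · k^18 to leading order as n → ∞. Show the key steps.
S_n ~ 8 · n^19 / 19

By integral comparison (Euler-Maclaurin), Σ_{k=1}^n 8 · k^18 = 8 · ∫_0^n x^18 dx + O(n^18) = 8 · n^19/19 + O(n^18). (Equivalently, Faulhaber's formula gives the same leading term.)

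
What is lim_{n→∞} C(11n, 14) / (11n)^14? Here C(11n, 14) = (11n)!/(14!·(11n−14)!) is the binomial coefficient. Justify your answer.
lim = 1/14! = 1/87178291200

With N = 11n → ∞: C(N, 14) / N^14 = [N(N−1)…(N−13)] / (14! · N^14) = (1/14!) · 1 · (1 − 1/(11n)) · … · (1 − 13/(11n)). Each factor → 1 as N → ∞, so the limit is 1/14! = 1/87178291200.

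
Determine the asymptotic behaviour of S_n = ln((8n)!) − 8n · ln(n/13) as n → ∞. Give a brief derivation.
S_n ~ 8n · (ln 104 − 1) + O(ln n)

Stirling: ln((8n)!) = 8n ln(8n) − 8n + O(ln n).
  S_n = 8n ln(8n) − 8n − 8n ln(n/13) + O(ln n)
      = 8n ln(8n) − 8n ln n + 8n ln 13 − 8n + O(ln n)
      = 8n ln 8 + 8n ln 13 − 8n + O(ln n)
      = 8n (ln 104 − 1) + O(ln n).
Numerically ln(104) − 1 ≈ 3.6444.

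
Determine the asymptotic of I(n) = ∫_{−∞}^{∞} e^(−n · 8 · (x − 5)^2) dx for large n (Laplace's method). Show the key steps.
I(n) = sqrt(π/(8n))

Here φ(x) = 8 · (x − 5)^2 has its unique minimum at x* = 5 with φ(x*) = 0 and φ''(x*) = 16. Laplace's method gives
  I(n) ~ e^(−n φ(x*)) · sqrt(2π / (n · φ''(x*))) = sqrt(2π / (16n)) = sqrt(π/(8n)).
This is exact: substituting u = (x − 5)·sqrt(8n) gives I(n) = (1/sqrt(8n)) ∫_{−∞}^{∞} e^(−u^2) du = sqrt(π/(8n)).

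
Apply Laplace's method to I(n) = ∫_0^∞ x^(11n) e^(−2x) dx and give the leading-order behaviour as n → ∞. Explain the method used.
I(n) ~ (sqrt(2π·11n) / 2) · (11n/(2e))^(11n)

Write the integrand as exp(11n ln x − 2x) and set f(x) = 11n ln x − 2x. Then f'(x) = 11n/x − 2 = 0 at x* = 11n/2, and f''(x*) = −11n/x*^2 = −2^2/(11n). Laplace's method (interior maximum) gives
  I(n) ~ e^(f(x*)) · sqrt(2π / |f''(x*)|)
        = exp(11n ln(11n/2) − 11n) · sqrt(2π · 11n / 2^2)
        = (11n/2)^(11n) e^(−11n) · sqrt(2π·11n) / 2
        = (sqrt(2π·11n) / 2) · (11n/(2e))^(11n).
This matches Γ(11n+1)/2^(11n+1) with Stirling applied to Γ.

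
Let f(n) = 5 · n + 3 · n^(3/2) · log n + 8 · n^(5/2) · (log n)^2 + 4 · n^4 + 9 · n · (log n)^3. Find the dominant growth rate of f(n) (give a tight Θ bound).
f(n) ∈ Θ(n^4)

Compare the terms by growth order. For large n, n^a · (log n)^b dominates n^a' · (log n)^b' iff a > a', or (a = a' and b > b'). Ranking the 5 terms shows the dominant one is 4 · n^4. Hence f(n) ∈ Θ(n^4).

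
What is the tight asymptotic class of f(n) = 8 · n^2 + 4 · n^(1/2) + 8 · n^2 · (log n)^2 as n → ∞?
f(n) ∈ Θ(n^2 · (log n)^2)

Compare the terms by growth order. For large n, n^a · (log n)^b dominates n^a' · (log n)^b' iff a > a', or (a = a' and b > b'). Ranking the 3 terms shows the dominant one is 8 · n^2 · (log n)^2. Hence f(n) ∈ Θ(n^2 · (log n)^2).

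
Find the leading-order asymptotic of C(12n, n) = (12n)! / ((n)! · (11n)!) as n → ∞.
C(12n, n) ~ (8916100448256/285311670611)^(n) · sqrt(6/(11π·n))

Write N = n. Apply Stirling to each factorial:
  (12N)! ~ sqrt(2π·12N) · (12N/e)^(12N),
  N! ~ sqrt(2π N) · (N/e)^N,
  (11N)! ~ sqrt(2π·11N) · (11N/e)^(11N).
The exponential factors combine to (12N)^(12N) / (N^N · (11N)^(11N)) = 12^(12N)/11^(11N) = (12^12/11^11)^N = (8916100448256/285311670611)^N.
The square-root prefactors combine to sqrt(2π·12N) / (sqrt(2π N)·sqrt(2π·11N)) = sqrt(12 / (2π·11·N)) = sqrt(6/(11π·n)).
Substituting N = n: C(12n, n) ~ (8916100448256/285311670611)^(n) · sqrt(6/(11π·n)).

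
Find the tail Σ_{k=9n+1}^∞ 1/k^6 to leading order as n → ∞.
Σ_{k>9n} 1/k^6 ~ 1/(5 · (9n)^5)

Compare to the integral: ∫_{9n}^∞ x^(−6) dx = [−x^(−5)/5]_{9n}^∞ = 1/((6−1)·(9n)^5). Euler-Maclaurin then gives
  Σ_{k>9n} 1/k^6 = ∫_{9n}^∞ dx/x^6 − 1/(2·(9n)^6) + O(1/(9n)^7).
(Equivalently this is ζ(6) − Σ_{k≤9n} 1/k^6.)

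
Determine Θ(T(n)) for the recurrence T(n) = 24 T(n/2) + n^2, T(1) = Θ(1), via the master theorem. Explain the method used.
T(n) = Θ(n^(log_2 24))

Master theorem: compare f(n) = n^2 to n^(log_2 24) where log_2 24 ≈ 4.585. Since 2 < log_2 24, we have f(n) = O(n^(log_2 24 − ε)) for some ε > 0 — Case 1. Hence T(n) = Θ(n^(log_2 24)).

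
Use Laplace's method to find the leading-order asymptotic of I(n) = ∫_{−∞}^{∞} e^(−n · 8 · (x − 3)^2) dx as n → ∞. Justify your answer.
I(n) = sqrt(π/(8n))

Here φ(x) = 8 · (x − 3)^2 has its unique minimum at x* = 3 with φ(x*) = 0 and φ''(x*) = 16. Laplace's method gives
  I(n) ~ e^(−n φ(x*)) · sqrt(2π / (n · φ''(x*))) = sqrt(2π / (16n)) = sqrt(π/(8n)).
This is exact: substituting u = (x − 3)·sqrt(8n) gives I(n) = (1/sqrt(8n)) ∫_{−∞}^{∞} e^(−u^2) du = sqrt(π/(8n)).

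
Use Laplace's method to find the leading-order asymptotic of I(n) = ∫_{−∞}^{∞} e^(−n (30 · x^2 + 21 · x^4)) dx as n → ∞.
I(n) ~ sqrt(π/(30n))

φ(x) = 30 · x^2 + 21 · x^4 has its unique global minimum at x* = 0 (since φ'(x) = 60x + 84x^3 = 0 only at x = 0 for real x with both coefficients positive, and φ → ∞ as |x| → ∞). At x* = 0, φ(0) = 0 and φ''(0) = 60. Laplace's method then gives
  I(n) ~ sqrt(2π / (n · φ''(0))) · e^(−n φ(0)) = sqrt(2π / (60n)) = sqrt(π/(30n)).
The 21 · x^4 term contributes only at subleading order (an O(1/n) relative correction).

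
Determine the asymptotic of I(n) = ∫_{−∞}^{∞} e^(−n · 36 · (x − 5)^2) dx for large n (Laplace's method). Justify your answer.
I(n) = sqrt(π/(36n))

Here φ(x) = 36 · (x − 5)^2 has its unique minimum at x* = 5 with φ(x*) = 0 and φ''(x*) = 72. Laplace's method gives
  I(n) ~ e^(−n φ(x*)) · sqrt(2π / (n · φ''(x*))) = sqrt(2π / (72n)) = sqrt(π/(36n)).
This is exact: substituting u = (x − 5)·sqrt(36n) gives I(n) = (1/sqrt(36n)) ∫_{−∞}^{∞} e^(−u^2) du = sqrt(π/(36n)).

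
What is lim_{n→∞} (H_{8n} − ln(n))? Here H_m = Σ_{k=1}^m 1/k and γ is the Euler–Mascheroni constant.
lim = ln 8 + γ

By Euler-Maclaurin, H_m = ln m + γ + O(1/m). So
  H_{8n} − ln(n) = ln(8n) + γ − ln(n) + O(1/n)
                       = ln(8/1) + γ + O(1/n).
Hence the limit is ln(8/1) + γ.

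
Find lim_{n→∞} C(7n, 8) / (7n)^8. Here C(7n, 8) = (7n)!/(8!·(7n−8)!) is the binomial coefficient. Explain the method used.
lim = 1/8! = 1/40320

With N = 7n → ∞: C(N, 8) / N^8 = [N(N−1)…(N−7)] / (8! · N^8) = (1/8!) · 1 · (1 − 1/(7n)) · … · (1 − 7/(7n)). Each factor → 1 as N → ∞, so the limit is 1/8! = 1/40320.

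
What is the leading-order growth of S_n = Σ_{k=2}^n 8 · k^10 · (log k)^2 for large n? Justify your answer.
S_n ~ 8 · n^11 · (log n)^2 / 11

By integral comparison, S_n = ∫_1^n 8 · x^10 · (log x)^2 dx + O(n^10 · (log n)^2). For the integral, the leading term of ∫_1^n x^10 (log x)^2 dx is n^11/11 · (log n)^2 (by repeated integration by parts; each step lowers the log-exponent and produces a relatively O(1/log n) correction). Hence S_n ~ 8 · n^11 · (log n)^2 / 11.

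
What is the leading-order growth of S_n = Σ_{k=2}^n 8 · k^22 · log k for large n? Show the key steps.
S_n ~ 8 · n^23 log n / 23 − 8 · n^23 / 529

By integral comparison, S_n = ∫_1^n 8 · x^22 · log x dx + O(n^22 · log n). For the integral, ∫ x^22 log x dx = n^23 log n / 23 − n^23/529 (integration by parts). Hence S_n ~ 8 · n^23 log n / 23 − 8 · n^23 / 529.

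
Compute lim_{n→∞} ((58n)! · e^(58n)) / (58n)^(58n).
lim = ∞

Stirling: (58n)! ~ sqrt(2π·58n) · (58n/e)^(58n). Hence
  (58n)! · e^(58n) / (58n)^(58n) ~ sqrt(2π·58n) = sqrt(2π·58) · sqrt(n) → ∞.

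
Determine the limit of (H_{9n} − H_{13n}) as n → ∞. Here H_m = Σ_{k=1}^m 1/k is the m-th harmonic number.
lim = ln(9/13)

Euler-Maclaurin gives H_m = ln m + γ + 1/(2m) + O(1/m^2). The γ and O(1/m) terms cancel in the difference:
  H_{9n} − H_{13n} = ln(9n) − ln(13n) + O(1/n) = ln(9/13) + O(1/n).
Hence the limit is ln(9/13).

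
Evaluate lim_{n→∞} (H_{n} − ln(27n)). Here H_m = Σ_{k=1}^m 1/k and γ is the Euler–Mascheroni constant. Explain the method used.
lim = −ln 27 + γ

By Euler-Maclaurin, H_m = ln m + γ + O(1/m). So
  H_{n} − ln(27n) = ln(n) + γ − ln(27n) + O(1/n)
                       = ln(1/27) + γ + O(1/n).
Hence the limit is ln(1/27) + γ.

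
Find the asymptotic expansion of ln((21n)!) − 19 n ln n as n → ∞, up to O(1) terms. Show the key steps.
ln((21n)!) − 19 n ln n = 2 n ln n + 21(ln 21 − 1) n + (1/2) ln(2π·21n) + O(1/n)

Stirling: ln((21n)!) = 21n ln(21n) − 21n + (1/2) ln(2π·21n) + O(1/n).
Expand 21n ln(21n) = 21n (ln n + ln 21) = 21n ln n + 21n ln 21.
Subtract 19n ln n: leading term is (21 − 19) n ln n = 2 n ln n. The next term is 21n ln 21 − 21n = 21(ln 21 − 1) n. Then the (1/2) ln(2π·21n) correction.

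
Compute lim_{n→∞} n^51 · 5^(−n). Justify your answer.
lim = 0

Exponentials with base > 1 dominate every fixed polynomial: for any fixed c, n^c / 5^n → 0 as n → ∞ (e.g. by the ratio test, or by writing 5^n = e^(n ln 5) and noting e^(n ln 5) / n^c → ∞). Hence n^51 · 5^(−n) = n^51 / 5^n → 0.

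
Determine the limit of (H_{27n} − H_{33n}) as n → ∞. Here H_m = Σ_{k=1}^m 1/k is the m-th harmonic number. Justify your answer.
lim = ln(27/33) = ln(9/11)

Euler-Maclaurin gives H_m = ln m + γ + 1/(2m) + O(1/m^2). The γ and O(1/m) terms cancel in the difference:
  H_{27n} − H_{33n} = ln(27n) − ln(33n) + O(1/n) = ln(27/33) + O(1/n).
Hence the limit is ln(27/33) = ln(9/11).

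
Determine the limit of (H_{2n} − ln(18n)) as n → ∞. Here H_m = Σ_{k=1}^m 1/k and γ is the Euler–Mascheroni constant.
lim = −ln 9 + γ

By Euler-Maclaurin, H_m = ln m + γ + O(1/m). So
  H_{2n} − ln(18n) = ln(2n) + γ − ln(18n) + O(1/n)
                       = ln(2/18) + γ + O(1/n).
Hence the limit is ln(2/18) + γ (= −ln 9).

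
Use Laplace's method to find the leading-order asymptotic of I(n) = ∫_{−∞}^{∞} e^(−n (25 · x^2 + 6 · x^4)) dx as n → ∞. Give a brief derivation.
I(n) ~ sqrt(π/(25n))

φ(x) = 25 · x^2 + 6 · x^4 has its unique global minimum at x* = 0 (since φ'(x) = 50x + 24x^3 = 0 only at x = 0 for real x with both coefficients positive, and φ → ∞ as |x| → ∞). At x* = 0, φ(0) = 0 and φ''(0) = 50. Laplace's method then gives
  I(n) ~ sqrt(2π / (n · φ''(0))) · e^(−n φ(0)) = sqrt(2π / (50n)) = sqrt(π/(25n)).
The 6 · x^4 term contributes only at subleading order (an O(1/n) relative correction).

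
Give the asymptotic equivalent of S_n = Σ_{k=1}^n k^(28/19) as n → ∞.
S_n ~ (19/47) · n^(47/19)

Integral comparison: Σ_{k=1}^n k^(28/19) = ∫_0^n x^(28/19) dx + O(n^(28/19)). The integral is n^(1 + 28/19) / (1 + 28/19) = n^((28+19)/19) / ((28+19)/19) = (19/47) · n^(47/19).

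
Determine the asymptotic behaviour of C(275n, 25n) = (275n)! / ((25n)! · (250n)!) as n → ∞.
C(275n, 25n) ~ (285311670611/10000000000)^(25n) · sqrt(11/(20π·25n))

Write N = 25n. Apply Stirling to each factorial:
  (11N)! ~ sqrt(2π·11N) · (11N/e)^(11N),
  N! ~ sqrt(2π N) · (N/e)^N,
  (10N)! ~ sqrt(2π·10N) · (10N/e)^(10N).
The exponential factors combine to (11N)^(11N) / (N^N · (10N)^(10N)) = 11^(11N)/10^(10N) = (11^11/10^10)^N = (285311670611/10000000000)^N.
The square-root prefactors combine to sqrt(2π·11N) / (sqrt(2π N)·sqrt(2π·10N)) = sqrt(11 / (2π·10·N)) = sqrt(11/(20π·25n)).
Substituting N = 25n: C(275n, 25n) ~ (285311670611/10000000000)^(25n) · sqrt(11/(20π·25n)).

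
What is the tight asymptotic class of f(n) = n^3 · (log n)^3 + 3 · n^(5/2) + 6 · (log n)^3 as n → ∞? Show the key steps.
f(n) ∈ Θ(n^3 · (log n)^3)

Compare the terms by growth order. For large n, n^a · (log n)^b dominates n^a' · (log n)^b' iff a > a', or (a = a' and b > b'). Ranking the 3 terms shows the dominant one is n^3 · (log n)^3. Hence f(n) ∈ Θ(n^3 · (log n)^3).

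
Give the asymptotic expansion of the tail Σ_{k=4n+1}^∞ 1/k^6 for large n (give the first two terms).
Σ_{k>4n} 1/k^6 = 1/(5 · (4n)^5) − 1/(2 · (4n)^6) + O(1/(4n)^7)

Compare to the integral: ∫_{4n}^∞ x^(−6) dx = [−x^(−5)/5]_{4n}^∞ = 1/((6−1)·(4n)^5). The Euler-Maclaurin correction adds −f(4n)/2 = −1/(2·(4n)^6). Euler-Maclaurin then gives
  Σ_{k>4n} 1/k^6 = ∫_{4n}^∞ dx/x^6 − 1/(2·(4n)^6) + O(1/(4n)^7).
(Equivalently this is ζ(6) − Σ_{k≤4n} 1/k^6.)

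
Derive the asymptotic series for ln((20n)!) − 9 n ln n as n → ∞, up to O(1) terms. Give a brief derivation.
ln((20n)!) − 9 n ln n = 11 n ln n + 20(ln 20 − 1) n + (1/2) ln(2π·20n) + O(1/n)

Stirling: ln((20n)!) = 20n ln(20n) − 20n + (1/2) ln(2π·20n) + O(1/n).
Expand 20n ln(20n) = 20n (ln n + ln 20) = 20n ln n + 20n ln 20.
Subtract 9n ln n: leading term is (20 − 9) n ln n = 11 n ln n. The next term is 20n ln 20 − 20n = 20(ln 20 − 1) n. Then the (1/2) ln(2π·20n) correction.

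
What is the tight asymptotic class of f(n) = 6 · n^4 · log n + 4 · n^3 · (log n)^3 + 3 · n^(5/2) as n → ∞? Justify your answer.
f(n) ∈ Θ(n^4 · log n)

Compare the terms by growth order. For large n, n^a · (log n)^b dominates n^a' · (log n)^b' iff a > a', or (a = a' and b > b'). Ranking the 3 terms shows the dominant one is 6 · n^4 · log n. Hence f(n) ∈ Θ(n^4 · log n).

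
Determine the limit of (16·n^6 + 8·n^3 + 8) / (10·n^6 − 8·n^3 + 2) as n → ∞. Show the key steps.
lim = 16/10 = 8/5

For large n the leading n^6 terms dominate both numerator and denominator. Dividing top and bottom by n^6, every other term tends to 0, leaving 16/10 = 8/5.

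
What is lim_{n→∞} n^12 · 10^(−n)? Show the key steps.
lim = 0

Exponentials with base > 1 dominate every fixed polynomial: for any fixed c, n^c / 10^n → 0 as n → ∞ (e.g. by the ratio test, or by writing 10^n = e^(n ln 10) and noting e^(n ln 10) / n^c → ∞). Hence n^12 · 10^(−n) = n^12 / 10^n → 0.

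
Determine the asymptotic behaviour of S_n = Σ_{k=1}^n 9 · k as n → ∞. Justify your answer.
S_n ~ 9 · n^2 / 2

By integral comparison (Euler-Maclaurin), Σ_{k=1}^n 9 · k = 9 · ∫_0^n x^1 dx + O(n) = 9 · n^2/2 + O(n). (Equivalently, Faulhaber's formula gives the same leading term.)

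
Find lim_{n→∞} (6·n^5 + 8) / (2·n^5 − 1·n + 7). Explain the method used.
lim = 6/2 = 3

For large n the leading n^5 terms dominate both numerator and denominator. Dividing top and bottom by n^5, every other term tends to 0, leaving 6/2 = 3.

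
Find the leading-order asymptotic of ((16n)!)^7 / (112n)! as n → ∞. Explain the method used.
((16n)!)^7/(112n)! ~ ((2π·16n)^(6/2) / sqrt(7)) · 7^(−7·16n)  →  0

Write N = 16n. Stirling: N! ~ sqrt(2π N)(N/e)^N and (7N)! ~ sqrt(2π·7N)·(7N/e)^(7N).
  (N!)^7/(7N)! ~ (2π N)^(7/2) (N/e)^(7N) / [sqrt(2π·7N) (7N/e)^(7N)]
     = (2π N)^(7/2) / sqrt(2π·7N) · (N/(7N))^(7N)
     = (2π N)^((7−1)/2) / sqrt(7) · 7^(−7N).
Since 7^7 > 1, the factor 7^(−7N) decays exponentially, so the ratio → 0. Substituting N = 16n gives the stated form.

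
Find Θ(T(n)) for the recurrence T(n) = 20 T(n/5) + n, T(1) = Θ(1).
T(n) = Θ(n^(log_5 20))

Master theorem: compare f(n) = n to n^(log_5 20) where log_5 20 ≈ 1.861. Since 1 < log_5 20, we have f(n) = O(n^(log_5 20 − ε)) for some ε > 0 — Case 1. Hence T(n) = Θ(n^(log_5 20)).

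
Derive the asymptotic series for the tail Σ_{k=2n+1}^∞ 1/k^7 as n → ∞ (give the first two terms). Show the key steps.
Σ_{k>2n} 1/k^7 = 1/(6 · (2n)^6) − 1/(2 · (2n)^7) + O(1/(2n)^8)

Compare to the integral: ∫_{2n}^∞ x^(−7) dx = [−x^(−6)/6]_{2n}^∞ = 1/((7−1)·(2n)^6). The Euler-Maclaurin correction adds −f(2n)/2 = −1/(2·(2n)^7). Euler-Maclaurin then gives
  Σ_{k>2n} 1/k^7 = ∫_{2n}^∞ dx/x^7 − 1/(2·(2n)^7) + O(1/(2n)^8).
(Equivalently this is ζ(7) − Σ_{k≤2n} 1/k^7.)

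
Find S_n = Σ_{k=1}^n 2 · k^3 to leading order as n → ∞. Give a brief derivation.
S_n ~ n^4 / 2

By integral comparison (Euler-Maclaurin), Σ_{k=1}^n 2 · k^3 = 2 · ∫_0^n x^3 dx + O(n^3) = 2 · n^4/4 = n^4 / 2 + O(n^3). (Equivalently, Faulhaber's formula gives the same leading term.)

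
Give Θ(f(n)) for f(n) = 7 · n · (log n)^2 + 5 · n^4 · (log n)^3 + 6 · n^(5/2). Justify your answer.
f(n) ∈ Θ(n^4 · (log n)^3)

Compare the terms by growth order. For large n, n^a · (log n)^b dominates n^a' · (log n)^b' iff a > a', or (a = a' and b > b'). Ranking the 3 terms shows the dominant one is 5 · n^4 · (log n)^3. Hence f(n) ∈ Θ(n^4 · (log n)^3).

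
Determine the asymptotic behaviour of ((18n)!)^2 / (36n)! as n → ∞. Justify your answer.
((18n)!)^2/(36n)! ~ ((2π·18n)^(1/2) / sqrt(2)) · 2^(−2·18n)  →  0

Write N = 18n. Stirling: N! ~ sqrt(2π N)(N/e)^N and (2N)! ~ sqrt(2π·2N)·(2N/e)^(2N).
  (N!)^2/(2N)! ~ (2π N)^(2/2) (N/e)^(2N) / [sqrt(2π·2N) (2N/e)^(2N)]
     = (2π N)^(2/2) / sqrt(2π·2N) · (N/(2N))^(2N)
     = (2π N)^((2−1)/2) / sqrt(2) · 2^(−2N).
Since 2^2 > 1, the factor 2^(−2N) decays exponentially, so the ratio → 0. Substituting N = 18n gives the stated form.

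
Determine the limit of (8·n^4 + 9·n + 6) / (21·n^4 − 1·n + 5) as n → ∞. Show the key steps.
lim = 8/21

For large n the leading n^4 terms dominate both numerator and denominator. Dividing top and bottom by n^4, every other term tends to 0, leaving 8/21.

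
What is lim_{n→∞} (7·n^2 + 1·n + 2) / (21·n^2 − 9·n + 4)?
lim = 7/21 = 1/3

For large n the leading n^2 terms dominate both numerator and denominator. Dividing top and bottom by n^2, every other term tends to 0, leaving 7/21 = 1/3.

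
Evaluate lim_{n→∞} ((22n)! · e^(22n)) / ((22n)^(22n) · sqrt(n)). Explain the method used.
lim = sqrt(2π·22)

Stirling: (22n)! ~ sqrt(2π·22n) · (22n/e)^(22n). Hence
  (22n)! · e^(22n) / (22n)^(22n) ~ sqrt(2π·22n).
Dividing by sqrt(n): sqrt(2π·22n) / sqrt(n) = sqrt(2π·22) · n^((1−1)/2), so the limit is sqrt(2π·22).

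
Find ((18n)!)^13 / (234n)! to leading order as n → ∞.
((18n)!)^13/(234n)! ~ ((2π·18n)^(12/2) / sqrt(13)) · 13^(−13·18n)  →  0

Write N = 18n. Stirling: N! ~ sqrt(2π N)(N/e)^N and (13N)! ~ sqrt(2π·13N)·(13N/e)^(13N).
  (N!)^13/(13N)! ~ (2π N)^(13/2) (N/e)^(13N) / [sqrt(2π·13N) (13N/e)^(13N)]
     = (2π N)^(13/2) / sqrt(2π·13N) · (N/(13N))^(13N)
     = (2π N)^((13−1)/2) / sqrt(13) · 13^(−13N).
Since 13^13 > 1, the factor 13^(−13N) decays exponentially, so the ratio → 0. Substituting N = 18n gives the stated form.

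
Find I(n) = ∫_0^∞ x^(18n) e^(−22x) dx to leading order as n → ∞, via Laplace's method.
I(n) ~ (sqrt(2π·18n) / 22) · (18n/(22e))^(18n)

Write the integrand as exp(18n ln x − 22x) and set f(x) = 18n ln x − 22x. Then f'(x) = 18n/x − 22 = 0 at x* = 18n/22, and f''(x*) = −18n/x*^2 = −22^2/(18n). Laplace's method (interior maximum) gives
  I(n) ~ e^(f(x*)) · sqrt(2π / |f''(x*)|)
        = exp(18n ln(18n/22) − 18n) · sqrt(2π · 18n / 22^2)
        = (18n/22)^(18n) e^(−18n) · sqrt(2π·18n) / 22
        = (sqrt(2π·18n) / 22) · (18n/(22e))^(18n).
This matches Γ(18n+1)/22^(18n+1) with Stirling applied to Γ.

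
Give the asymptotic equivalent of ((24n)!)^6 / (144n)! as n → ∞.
((24n)!)^6/(144n)! ~ ((2π·24n)^(5/2) / sqrt(6)) · 6^(−6·24n)  →  0

Write N = 24n. Stirling: N! ~ sqrt(2π N)(N/e)^N and (6N)! ~ sqrt(2π·6N)·(6N/e)^(6N).
  (N!)^6/(6N)! ~ (2π N)^(6/2) (N/e)^(6N) / [sqrt(2π·6N) (6N/e)^(6N)]
     = (2π N)^(6/2) / sqrt(2π·6N) · (N/(6N))^(6N)
     = (2π N)^((6−1)/2) / sqrt(6) · 6^(−6N).
Since 6^6 > 1, the factor 6^(−6N) decays exponentially, so the ratio → 0. Substituting N = 24n gives the stated form.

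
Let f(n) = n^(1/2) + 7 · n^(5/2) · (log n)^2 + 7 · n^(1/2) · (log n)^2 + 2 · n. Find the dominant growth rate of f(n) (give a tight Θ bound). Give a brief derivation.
f(n) ∈ Θ(n^(5/2) · (log n)^2)

Compare the terms by growth order. For large n, n^a · (log n)^b dominates n^a' · (log n)^b' iff a > a', or (a = a' and b > b'). Ranking the 4 terms shows the dominant one is 7 · n^(5/2) · (log n)^2. Hence f(n) ∈ Θ(n^(5/2) · (log n)^2).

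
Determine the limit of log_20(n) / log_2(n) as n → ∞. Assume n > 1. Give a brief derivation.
lim = ln(2) / ln(20) = log_20(2)

Change of base: log_20(n) = ln n / ln 20 and log_2(n) = ln n / ln 2. The ratio is (ln n / ln 20) · (ln 2 / ln n) = ln 2 / ln 20, a constant independent of n. So the limit is ln 2 / ln 20 = log_20(2).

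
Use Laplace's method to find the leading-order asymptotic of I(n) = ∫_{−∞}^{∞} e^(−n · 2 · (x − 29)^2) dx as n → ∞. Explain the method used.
I(n) = sqrt(π/(2n))

Here φ(x) = 2 · (x − 29)^2 has its unique minimum at x* = 29 with φ(x*) = 0 and φ''(x*) = 4. Laplace's method gives
  I(n) ~ e^(−n φ(x*)) · sqrt(2π / (n · φ''(x*))) = sqrt(2π / (4n)) = sqrt(π/(2n)).
This is exact: substituting u = (x − 29)·sqrt(2n) gives I(n) = (1/sqrt(2n)) ∫_{−∞}^{∞} e^(−u^2) du = sqrt(π/(2n)).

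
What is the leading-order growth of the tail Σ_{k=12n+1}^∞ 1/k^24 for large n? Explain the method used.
Σ_{k>12n} 1/k^24 ~ 1/(23 · (12n)^23)

Compare to the integral: ∫_{12n}^∞ x^(−24) dx = [−x^(−23)/23]_{12n}^∞ = 1/((24−1)·(12n)^23). Euler-Maclaurin then gives
  Σ_{k>12n} 1/k^24 = ∫_{12n}^∞ dx/x^24 − 1/(2·(12n)^24) + O(1/(12n)^25).
(Equivalently this is ζ(24) − Σ_{k≤12n} 1/k^24.)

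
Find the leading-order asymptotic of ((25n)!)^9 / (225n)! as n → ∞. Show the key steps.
((25n)!)^9/(225n)! ~ ((2π·25n)^(8/2) / 3) · 9^(−9·25n)  →  0

Write N = 25n. Stirling: N! ~ sqrt(2π N)(N/e)^N and (9N)! ~ sqrt(2π·9N)·(9N/e)^(9N).
  (N!)^9/(9N)! ~ (2π N)^(9/2) (N/e)^(9N) / [sqrt(2π·9N) (9N/e)^(9N)]
     = (2π N)^(9/2) / sqrt(2π·9N) · (N/(9N))^(9N)
     = (2π N)^((9−1)/2) / 3 · 9^(−9N).
Since 9^9 > 1, the factor 9^(−9N) decays exponentially, so the ratio → 0. Substituting N = 25n gives the stated form.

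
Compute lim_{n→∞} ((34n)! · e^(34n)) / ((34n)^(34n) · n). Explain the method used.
lim = 0

Stirling: (34n)! ~ sqrt(2π·34n) · (34n/e)^(34n). Hence
  (34n)! · e^(34n) / (34n)^(34n) ~ sqrt(2π·34n).
Dividing by n: sqrt(2π·34n) / n = sqrt(2π·34) · n^((1−2)/2), so the expression behaves like sqrt(2π·34) · n^((1−2)/2) → 0.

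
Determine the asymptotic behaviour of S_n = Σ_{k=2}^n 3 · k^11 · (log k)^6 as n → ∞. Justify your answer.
S_n ~ n^12 · (log n)^6 / 4

By integral comparison, S_n = ∫_1^n 3 · x^11 · (log x)^6 dx + O(n^11 · (log n)^6). For the integral, the leading term of ∫_1^n x^11 (log x)^6 dx is n^12/12 · (log n)^6 (by repeated integration by parts; each step lowers the log-exponent and produces a relatively O(1/log n) correction). Hence S_n ~ n^12 · (log n)^6 / 4.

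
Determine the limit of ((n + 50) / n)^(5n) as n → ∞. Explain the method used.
lim = e^250

Rewrite as (1 + 50/n)^(5n). By the standard limit (1 + x/n)^n → e^x, we have (1 + 50/n)^n → e^50, and raising to the 5th power gives e^250.
More precisely, ln[(1 + 50/n)^(5n)] = 5n · ln(1 + 50/n) = 5n · (50/n + O(1/n^2)) = 250 + O(1/n) → 250.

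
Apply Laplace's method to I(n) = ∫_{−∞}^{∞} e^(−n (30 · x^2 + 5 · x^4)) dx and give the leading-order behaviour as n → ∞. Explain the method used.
I(n) ~ sqrt(π/(30n))

φ(x) = 30 · x^2 + 5 · x^4 has its unique global minimum at x* = 0 (since φ'(x) = 60x + 20x^3 = 0 only at x = 0 for real x with both coefficients positive, and φ → ∞ as |x| → ∞). At x* = 0, φ(0) = 0 and φ''(0) = 60. Laplace's method then gives
  I(n) ~ sqrt(2π / (n · φ''(0))) · e^(−n φ(0)) = sqrt(2π / (60n)) = sqrt(π/(30n)).
The 5 · x^4 term contributes only at subleading order (an O(1/n) relative correction).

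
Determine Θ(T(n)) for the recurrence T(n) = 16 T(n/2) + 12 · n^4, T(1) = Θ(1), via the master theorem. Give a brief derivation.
T(n) = Θ(n^4 log n)

log_2 16 = 4, and f(n) = 12 · n^4 = Θ(n^(log_2 16)). This is Case 2 of the master theorem: T(n) = Θ(f(n) · log n) = Θ(n^4 log n).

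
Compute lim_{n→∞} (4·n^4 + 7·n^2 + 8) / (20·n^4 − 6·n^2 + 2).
lim = 4/20 = 1/5

For large n the leading n^4 terms dominate both numerator and denominator. Dividing top and bottom by n^4, every other term tends to 0, leaving 4/20 = 1/5.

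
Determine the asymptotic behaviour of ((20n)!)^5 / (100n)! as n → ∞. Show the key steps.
((20n)!)^5/(100n)! ~ ((2π·20n)^(4/2) / sqrt(5)) · 5^(−5·20n)  →  0

Write N = 20n. Stirling: N! ~ sqrt(2π N)(N/e)^N and (5N)! ~ sqrt(2π·5N)·(5N/e)^(5N).
  (N!)^5/(5N)! ~ (2π N)^(5/2) (N/e)^(5N) / [sqrt(2π·5N) (5N/e)^(5N)]
     = (2π N)^(5/2) / sqrt(2π·5N) · (N/(5N))^(5N)
     = (2π N)^((5−1)/2) / sqrt(5) · 5^(−5N).
Since 5^5 > 1, the factor 5^(−5N) decays exponentially, so the ratio → 0. Substituting N = 20n gives the stated form.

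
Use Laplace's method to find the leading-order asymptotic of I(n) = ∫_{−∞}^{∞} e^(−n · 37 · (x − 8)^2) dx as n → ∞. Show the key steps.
I(n) = sqrt(π/(37n))

Here φ(x) = 37 · (x − 8)^2 has its unique minimum at x* = 8 with φ(x*) = 0 and φ''(x*) = 74. Laplace's method gives
  I(n) ~ e^(−n φ(x*)) · sqrt(2π / (n · φ''(x*))) = sqrt(2π / (74n)) = sqrt(π/(37n)).
This is exact: substituting u = (x − 8)·sqrt(37n) gives I(n) = (1/sqrt(37n)) ∫_{−∞}^{∞} e^(−u^2) du = sqrt(π/(37n)).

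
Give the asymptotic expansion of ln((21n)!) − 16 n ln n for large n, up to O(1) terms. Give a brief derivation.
ln((21n)!) − 16 n ln n = 5 n ln n + 21(ln 21 − 1) n + (1/2) ln(2π·21n) + O(1/n)

Stirling: ln((21n)!) = 21n ln(21n) − 21n + (1/2) ln(2π·21n) + O(1/n).
Expand 21n ln(21n) = 21n (ln n + ln 21) = 21n ln n + 21n ln 21.
Subtract 16n ln n: leading term is (21 − 16) n ln n = 5 n ln n. The next term is 21n ln 21 − 21n = 21(ln 21 − 1) n. Then the (1/2) ln(2π·21n) correction.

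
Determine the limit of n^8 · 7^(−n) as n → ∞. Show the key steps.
lim = 0

Exponentials with base > 1 dominate every fixed polynomial: for any fixed c, n^c / 7^n → 0 as n → ∞ (e.g. by the ratio test, or by writing 7^n = e^(n ln 7) and noting e^(n ln 7) / n^c → ∞). Hence n^8 · 7^(−n) = n^8 / 7^n → 0.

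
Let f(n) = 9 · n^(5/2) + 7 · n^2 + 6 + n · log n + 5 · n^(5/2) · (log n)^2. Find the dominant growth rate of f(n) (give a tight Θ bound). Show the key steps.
f(n) ∈ Θ(n^(5/2) · (log n)^2)

Compare the terms by growth order. For large n, n^a · (log n)^b dominates n^a' · (log n)^b' iff a > a', or (a = a' and b > b'). Ranking the 5 terms shows the dominant one is 5 · n^(5/2) · (log n)^2. Hence f(n) ∈ Θ(n^(5/2) · (log n)^2).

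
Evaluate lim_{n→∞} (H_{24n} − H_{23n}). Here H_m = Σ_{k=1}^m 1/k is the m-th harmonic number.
lim = ln(24/23)

Euler-Maclaurin gives H_m = ln m + γ + 1/(2m) + O(1/m^2). The γ and O(1/m) terms cancel in the difference:
  H_{24n} − H_{23n} = ln(24n) − ln(23n) + O(1/n) = ln(24/23) + O(1/n).
Hence the limit is ln(24/23).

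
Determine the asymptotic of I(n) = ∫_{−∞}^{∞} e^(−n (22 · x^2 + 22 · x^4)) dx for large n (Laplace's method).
I(n) ~ sqrt(π/(22n))

φ(x) = 22 · x^2 + 22 · x^4 has its unique global minimum at x* = 0 (since φ'(x) = 44x + 88x^3 = 0 only at x = 0 for real x with both coefficients positive, and φ → ∞ as |x| → ∞). At x* = 0, φ(0) = 0 and φ''(0) = 44. Laplace's method then gives
  I(n) ~ sqrt(2π / (n · φ''(0))) · e^(−n φ(0)) = sqrt(2π / (44n)) = sqrt(π/(22n)).
The 22 · x^4 term contributes only at subleading order (an O(1/n) relative correction).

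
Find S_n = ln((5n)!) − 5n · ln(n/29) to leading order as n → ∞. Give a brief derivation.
S_n ~ 5n · (ln 145 − 1) + O(ln n)

Stirling: ln((5n)!) = 5n ln(5n) − 5n + O(ln n).
  S_n = 5n ln(5n) − 5n − 5n ln(n/29) + O(ln n)
      = 5n ln(5n) − 5n ln n + 5n ln 29 − 5n + O(ln n)
      = 5n ln 5 + 5n ln 29 − 5n + O(ln n)
      = 5n (ln 145 − 1) + O(ln n).
Numerically ln(145) − 1 ≈ 3.9767.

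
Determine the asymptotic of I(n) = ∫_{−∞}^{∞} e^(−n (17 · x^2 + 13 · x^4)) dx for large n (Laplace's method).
I(n) ~ sqrt(π/(17n))

φ(x) = 17 · x^2 + 13 · x^4 has its unique global minimum at x* = 0 (since φ'(x) = 34x + 52x^3 = 0 only at x = 0 for real x with both coefficients positive, and φ → ∞ as |x| → ∞). At x* = 0, φ(0) = 0 and φ''(0) = 34. Laplace's method then gives
  I(n) ~ sqrt(2π / (n · φ''(0))) · e^(−n φ(0)) = sqrt(2π / (34n)) = sqrt(π/(17n)).
The 13 · x^4 term contributes only at subleading order (an O(1/n) relative correction).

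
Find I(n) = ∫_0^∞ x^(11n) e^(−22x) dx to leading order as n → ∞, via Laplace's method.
I(n) ~ (sqrt(2π·11n) / 22) · (11n/(22e))^(11n)

Write the integrand as exp(11n ln x − 22x) and set f(x) = 11n ln x − 22x. Then f'(x) = 11n/x − 22 = 0 at x* = 11n/22, and f''(x*) = −11n/x*^2 = −22^2/(11n). Laplace's method (interior maximum) gives
  I(n) ~ e^(f(x*)) · sqrt(2π / |f''(x*)|)
        = exp(11n ln(11n/22) − 11n) · sqrt(2π · 11n / 22^2)
        = (11n/22)^(11n) e^(−11n) · sqrt(2π·11n) / 22
        = (sqrt(2π·11n) / 22) · (11n/(22e))^(11n).
This matches Γ(11n+1)/22^(11n+1) with Stirling applied to Γ.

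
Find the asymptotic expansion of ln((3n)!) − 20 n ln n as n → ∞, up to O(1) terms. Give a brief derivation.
ln((3n)!) − 20 n ln n = −17 n ln n + 3(ln 3 − 1) n + (1/2) ln(2π·3n) + O(1/n)

Stirling: ln((3n)!) = 3n ln(3n) − 3n + (1/2) ln(2π·3n) + O(1/n).
Expand 3n ln(3n) = 3n (ln n + ln 3) = 3n ln n + 3n ln 3.
Subtract 20n ln n: leading term is (3 − 20) n ln n = −17 n ln n. The next term is 3n ln 3 − 3n = 3(ln 3 − 1) n. Then the (1/2) ln(2π·3n) correction.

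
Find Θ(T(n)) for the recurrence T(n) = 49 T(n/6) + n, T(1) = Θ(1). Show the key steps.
T(n) = Θ(n^(log_6 49))

Master theorem: compare f(n) = n to n^(log_6 49) where log_6 49 ≈ 2.172. Since 1 < log_6 49, we have f(n) = O(n^(log_6 49 − ε)) for some ε > 0 — Case 1. Hence T(n) = Θ(n^(log_6 49)).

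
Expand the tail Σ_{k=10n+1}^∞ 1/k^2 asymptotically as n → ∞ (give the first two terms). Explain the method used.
Σ_{k>10n} 1/k^2 = 1/(1 · (10n)) − 1/(2 · (10n)^2) + O(1/(10n)^3)

Compare to the integral: ∫_{10n}^∞ x^(−2) dx = [−x^(−1)/1]_{10n}^∞ = 1/((2−1)·(10n)). The Euler-Maclaurin correction adds −f(10n)/2 = −1/(2·(10n)^2). Euler-Maclaurin then gives
  Σ_{k>10n} 1/k^2 = ∫_{10n}^∞ dx/x^2 − 1/(2·(10n)^2) + O(1/(10n)^3).
(Equivalently this is ζ(2) − Σ_{k≤10n} 1/k^2.)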